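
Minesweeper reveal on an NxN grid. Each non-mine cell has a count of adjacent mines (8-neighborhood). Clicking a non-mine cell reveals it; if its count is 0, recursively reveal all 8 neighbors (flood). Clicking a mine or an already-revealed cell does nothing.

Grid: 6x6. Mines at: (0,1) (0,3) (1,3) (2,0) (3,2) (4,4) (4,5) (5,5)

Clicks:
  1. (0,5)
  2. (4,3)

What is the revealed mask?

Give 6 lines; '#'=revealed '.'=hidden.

Click 1 (0,5) count=0: revealed 8 new [(0,4) (0,5) (1,4) (1,5) (2,4) (2,5) (3,4) (3,5)] -> total=8
Click 2 (4,3) count=2: revealed 1 new [(4,3)] -> total=9

Answer: ....##
....##
....##
....##
...#..
......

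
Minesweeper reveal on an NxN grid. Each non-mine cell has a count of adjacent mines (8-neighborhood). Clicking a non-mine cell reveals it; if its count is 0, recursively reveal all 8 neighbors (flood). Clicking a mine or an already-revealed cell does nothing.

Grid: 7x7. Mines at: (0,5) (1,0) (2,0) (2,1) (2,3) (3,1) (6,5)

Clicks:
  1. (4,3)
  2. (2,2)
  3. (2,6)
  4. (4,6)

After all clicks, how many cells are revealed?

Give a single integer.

Answer: 31

Derivation:
Click 1 (4,3) count=0: revealed 30 new [(1,4) (1,5) (1,6) (2,4) (2,5) (2,6) (3,2) (3,3) (3,4) (3,5) (3,6) (4,0) (4,1) (4,2) (4,3) (4,4) (4,5) (4,6) (5,0) (5,1) (5,2) (5,3) (5,4) (5,5) (5,6) (6,0) (6,1) (6,2) (6,3) (6,4)] -> total=30
Click 2 (2,2) count=3: revealed 1 new [(2,2)] -> total=31
Click 3 (2,6) count=0: revealed 0 new [(none)] -> total=31
Click 4 (4,6) count=0: revealed 0 new [(none)] -> total=31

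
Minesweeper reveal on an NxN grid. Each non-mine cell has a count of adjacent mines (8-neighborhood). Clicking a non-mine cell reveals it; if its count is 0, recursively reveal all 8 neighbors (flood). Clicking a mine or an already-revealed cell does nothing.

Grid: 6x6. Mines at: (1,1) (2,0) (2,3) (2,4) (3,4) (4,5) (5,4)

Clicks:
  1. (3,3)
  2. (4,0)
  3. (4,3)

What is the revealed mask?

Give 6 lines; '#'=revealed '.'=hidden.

Click 1 (3,3) count=3: revealed 1 new [(3,3)] -> total=1
Click 2 (4,0) count=0: revealed 11 new [(3,0) (3,1) (3,2) (4,0) (4,1) (4,2) (4,3) (5,0) (5,1) (5,2) (5,3)] -> total=12
Click 3 (4,3) count=2: revealed 0 new [(none)] -> total=12

Answer: ......
......
......
####..
####..
####..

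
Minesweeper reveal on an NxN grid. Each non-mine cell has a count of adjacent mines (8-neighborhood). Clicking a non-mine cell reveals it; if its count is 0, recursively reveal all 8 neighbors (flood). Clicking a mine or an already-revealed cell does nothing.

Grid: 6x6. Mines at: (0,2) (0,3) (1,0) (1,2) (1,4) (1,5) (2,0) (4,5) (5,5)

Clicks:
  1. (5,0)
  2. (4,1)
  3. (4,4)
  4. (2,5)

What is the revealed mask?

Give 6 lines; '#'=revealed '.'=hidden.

Click 1 (5,0) count=0: revealed 19 new [(2,1) (2,2) (2,3) (2,4) (3,0) (3,1) (3,2) (3,3) (3,4) (4,0) (4,1) (4,2) (4,3) (4,4) (5,0) (5,1) (5,2) (5,3) (5,4)] -> total=19
Click 2 (4,1) count=0: revealed 0 new [(none)] -> total=19
Click 3 (4,4) count=2: revealed 0 new [(none)] -> total=19
Click 4 (2,5) count=2: revealed 1 new [(2,5)] -> total=20

Answer: ......
......
.#####
#####.
#####.
#####.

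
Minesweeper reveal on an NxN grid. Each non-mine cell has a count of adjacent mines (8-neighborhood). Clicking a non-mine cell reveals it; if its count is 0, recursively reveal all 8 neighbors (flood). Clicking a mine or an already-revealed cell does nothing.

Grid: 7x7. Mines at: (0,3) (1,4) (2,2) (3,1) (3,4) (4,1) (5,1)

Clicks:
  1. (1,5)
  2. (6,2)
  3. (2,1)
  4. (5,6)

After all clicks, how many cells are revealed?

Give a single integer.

Click 1 (1,5) count=1: revealed 1 new [(1,5)] -> total=1
Click 2 (6,2) count=1: revealed 1 new [(6,2)] -> total=2
Click 3 (2,1) count=2: revealed 1 new [(2,1)] -> total=3
Click 4 (5,6) count=0: revealed 21 new [(0,5) (0,6) (1,6) (2,5) (2,6) (3,5) (3,6) (4,2) (4,3) (4,4) (4,5) (4,6) (5,2) (5,3) (5,4) (5,5) (5,6) (6,3) (6,4) (6,5) (6,6)] -> total=24

Answer: 24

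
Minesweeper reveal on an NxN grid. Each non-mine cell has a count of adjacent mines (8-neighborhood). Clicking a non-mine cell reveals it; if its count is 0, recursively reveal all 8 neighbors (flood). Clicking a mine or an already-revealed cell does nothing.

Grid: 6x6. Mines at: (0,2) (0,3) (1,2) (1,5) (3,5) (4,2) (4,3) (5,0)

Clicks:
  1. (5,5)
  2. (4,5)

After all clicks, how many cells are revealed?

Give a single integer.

Click 1 (5,5) count=0: revealed 4 new [(4,4) (4,5) (5,4) (5,5)] -> total=4
Click 2 (4,5) count=1: revealed 0 new [(none)] -> total=4

Answer: 4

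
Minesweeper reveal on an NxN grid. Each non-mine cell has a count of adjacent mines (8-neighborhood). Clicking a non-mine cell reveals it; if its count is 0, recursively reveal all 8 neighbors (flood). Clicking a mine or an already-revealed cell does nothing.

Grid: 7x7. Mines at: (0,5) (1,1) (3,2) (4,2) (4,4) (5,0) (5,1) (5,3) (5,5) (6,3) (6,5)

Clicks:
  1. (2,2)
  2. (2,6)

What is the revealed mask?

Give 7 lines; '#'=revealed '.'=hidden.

Click 1 (2,2) count=2: revealed 1 new [(2,2)] -> total=1
Click 2 (2,6) count=0: revealed 18 new [(0,2) (0,3) (0,4) (1,2) (1,3) (1,4) (1,5) (1,6) (2,3) (2,4) (2,5) (2,6) (3,3) (3,4) (3,5) (3,6) (4,5) (4,6)] -> total=19

Answer: ..###..
..#####
..#####
...####
.....##
.......
.......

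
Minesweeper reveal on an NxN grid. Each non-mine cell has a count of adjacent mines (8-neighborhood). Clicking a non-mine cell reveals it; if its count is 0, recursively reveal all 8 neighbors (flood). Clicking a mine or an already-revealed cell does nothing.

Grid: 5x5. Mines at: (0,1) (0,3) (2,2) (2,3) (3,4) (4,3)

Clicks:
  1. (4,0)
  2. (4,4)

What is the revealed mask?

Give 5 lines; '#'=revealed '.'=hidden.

Click 1 (4,0) count=0: revealed 10 new [(1,0) (1,1) (2,0) (2,1) (3,0) (3,1) (3,2) (4,0) (4,1) (4,2)] -> total=10
Click 2 (4,4) count=2: revealed 1 new [(4,4)] -> total=11

Answer: .....
##...
##...
###..
###.#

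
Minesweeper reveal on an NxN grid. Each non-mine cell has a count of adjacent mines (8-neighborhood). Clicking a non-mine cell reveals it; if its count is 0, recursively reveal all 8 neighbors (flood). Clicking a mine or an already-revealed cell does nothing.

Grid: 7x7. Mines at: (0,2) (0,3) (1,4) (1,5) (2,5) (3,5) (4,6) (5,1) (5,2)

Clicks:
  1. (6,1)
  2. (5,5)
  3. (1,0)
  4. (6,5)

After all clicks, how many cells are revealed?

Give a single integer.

Answer: 31

Derivation:
Click 1 (6,1) count=2: revealed 1 new [(6,1)] -> total=1
Click 2 (5,5) count=1: revealed 1 new [(5,5)] -> total=2
Click 3 (1,0) count=0: revealed 21 new [(0,0) (0,1) (1,0) (1,1) (1,2) (1,3) (2,0) (2,1) (2,2) (2,3) (2,4) (3,0) (3,1) (3,2) (3,3) (3,4) (4,0) (4,1) (4,2) (4,3) (4,4)] -> total=23
Click 4 (6,5) count=0: revealed 8 new [(4,5) (5,3) (5,4) (5,6) (6,3) (6,4) (6,5) (6,6)] -> total=31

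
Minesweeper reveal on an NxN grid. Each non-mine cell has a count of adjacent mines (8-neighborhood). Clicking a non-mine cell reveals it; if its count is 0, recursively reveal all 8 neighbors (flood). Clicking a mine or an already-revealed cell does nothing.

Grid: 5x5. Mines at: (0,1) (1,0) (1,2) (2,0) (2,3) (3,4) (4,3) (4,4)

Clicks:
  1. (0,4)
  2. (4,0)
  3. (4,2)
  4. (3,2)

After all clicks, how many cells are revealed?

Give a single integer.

Answer: 10

Derivation:
Click 1 (0,4) count=0: revealed 4 new [(0,3) (0,4) (1,3) (1,4)] -> total=4
Click 2 (4,0) count=0: revealed 6 new [(3,0) (3,1) (3,2) (4,0) (4,1) (4,2)] -> total=10
Click 3 (4,2) count=1: revealed 0 new [(none)] -> total=10
Click 4 (3,2) count=2: revealed 0 new [(none)] -> total=10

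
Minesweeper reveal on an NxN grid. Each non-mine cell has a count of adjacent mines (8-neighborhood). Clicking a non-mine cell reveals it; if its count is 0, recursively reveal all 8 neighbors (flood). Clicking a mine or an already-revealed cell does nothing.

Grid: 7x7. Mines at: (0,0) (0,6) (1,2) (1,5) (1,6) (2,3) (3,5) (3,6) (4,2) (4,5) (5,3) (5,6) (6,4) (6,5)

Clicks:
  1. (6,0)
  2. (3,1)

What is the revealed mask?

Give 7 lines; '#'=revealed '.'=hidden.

Answer: .......
##.....
##.....
##.....
##.....
###....
###....

Derivation:
Click 1 (6,0) count=0: revealed 14 new [(1,0) (1,1) (2,0) (2,1) (3,0) (3,1) (4,0) (4,1) (5,0) (5,1) (5,2) (6,0) (6,1) (6,2)] -> total=14
Click 2 (3,1) count=1: revealed 0 new [(none)] -> total=14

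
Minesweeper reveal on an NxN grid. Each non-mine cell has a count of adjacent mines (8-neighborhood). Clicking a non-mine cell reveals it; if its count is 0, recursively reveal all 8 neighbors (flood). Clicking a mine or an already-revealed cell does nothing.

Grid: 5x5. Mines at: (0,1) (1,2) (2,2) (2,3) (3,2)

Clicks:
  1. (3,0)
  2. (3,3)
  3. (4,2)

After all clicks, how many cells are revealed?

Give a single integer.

Click 1 (3,0) count=0: revealed 8 new [(1,0) (1,1) (2,0) (2,1) (3,0) (3,1) (4,0) (4,1)] -> total=8
Click 2 (3,3) count=3: revealed 1 new [(3,3)] -> total=9
Click 3 (4,2) count=1: revealed 1 new [(4,2)] -> total=10

Answer: 10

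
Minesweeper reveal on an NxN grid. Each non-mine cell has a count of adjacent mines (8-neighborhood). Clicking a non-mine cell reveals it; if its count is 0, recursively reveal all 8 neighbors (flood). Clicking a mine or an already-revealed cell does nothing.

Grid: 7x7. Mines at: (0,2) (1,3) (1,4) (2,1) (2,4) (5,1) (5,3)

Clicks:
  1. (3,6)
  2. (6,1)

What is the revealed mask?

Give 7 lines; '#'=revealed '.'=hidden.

Answer: .....##
.....##
.....##
....###
....###
....###
.#..###

Derivation:
Click 1 (3,6) count=0: revealed 18 new [(0,5) (0,6) (1,5) (1,6) (2,5) (2,6) (3,4) (3,5) (3,6) (4,4) (4,5) (4,6) (5,4) (5,5) (5,6) (6,4) (6,5) (6,6)] -> total=18
Click 2 (6,1) count=1: revealed 1 new [(6,1)] -> total=19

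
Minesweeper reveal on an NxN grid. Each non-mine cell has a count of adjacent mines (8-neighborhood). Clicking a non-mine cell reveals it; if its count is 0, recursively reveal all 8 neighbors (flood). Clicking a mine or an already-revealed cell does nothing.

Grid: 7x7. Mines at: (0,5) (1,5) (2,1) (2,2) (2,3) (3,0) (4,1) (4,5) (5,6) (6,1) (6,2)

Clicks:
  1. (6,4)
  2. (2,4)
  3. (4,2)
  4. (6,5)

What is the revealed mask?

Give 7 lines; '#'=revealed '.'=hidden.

Click 1 (6,4) count=0: revealed 6 new [(5,3) (5,4) (5,5) (6,3) (6,4) (6,5)] -> total=6
Click 2 (2,4) count=2: revealed 1 new [(2,4)] -> total=7
Click 3 (4,2) count=1: revealed 1 new [(4,2)] -> total=8
Click 4 (6,5) count=1: revealed 0 new [(none)] -> total=8

Answer: .......
.......
....#..
.......
..#....
...###.
...###.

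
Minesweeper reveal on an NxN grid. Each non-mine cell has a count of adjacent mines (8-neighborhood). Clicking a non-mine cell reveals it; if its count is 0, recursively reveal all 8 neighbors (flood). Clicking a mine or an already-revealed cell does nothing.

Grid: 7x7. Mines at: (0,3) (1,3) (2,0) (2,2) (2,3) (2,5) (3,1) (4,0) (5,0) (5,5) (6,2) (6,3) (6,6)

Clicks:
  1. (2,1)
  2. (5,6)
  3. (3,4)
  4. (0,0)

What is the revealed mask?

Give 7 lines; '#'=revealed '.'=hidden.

Answer: ###....
###....
.#.....
....#..
.......
......#
.......

Derivation:
Click 1 (2,1) count=3: revealed 1 new [(2,1)] -> total=1
Click 2 (5,6) count=2: revealed 1 new [(5,6)] -> total=2
Click 3 (3,4) count=2: revealed 1 new [(3,4)] -> total=3
Click 4 (0,0) count=0: revealed 6 new [(0,0) (0,1) (0,2) (1,0) (1,1) (1,2)] -> total=9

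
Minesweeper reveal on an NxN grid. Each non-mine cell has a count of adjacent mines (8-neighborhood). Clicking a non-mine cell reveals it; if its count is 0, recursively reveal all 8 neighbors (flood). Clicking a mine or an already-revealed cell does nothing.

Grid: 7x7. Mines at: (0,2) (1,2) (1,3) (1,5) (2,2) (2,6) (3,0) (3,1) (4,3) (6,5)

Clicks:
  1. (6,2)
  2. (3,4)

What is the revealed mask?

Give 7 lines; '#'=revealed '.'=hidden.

Click 1 (6,2) count=0: revealed 13 new [(4,0) (4,1) (4,2) (5,0) (5,1) (5,2) (5,3) (5,4) (6,0) (6,1) (6,2) (6,3) (6,4)] -> total=13
Click 2 (3,4) count=1: revealed 1 new [(3,4)] -> total=14

Answer: .......
.......
.......
....#..
###....
#####..
#####..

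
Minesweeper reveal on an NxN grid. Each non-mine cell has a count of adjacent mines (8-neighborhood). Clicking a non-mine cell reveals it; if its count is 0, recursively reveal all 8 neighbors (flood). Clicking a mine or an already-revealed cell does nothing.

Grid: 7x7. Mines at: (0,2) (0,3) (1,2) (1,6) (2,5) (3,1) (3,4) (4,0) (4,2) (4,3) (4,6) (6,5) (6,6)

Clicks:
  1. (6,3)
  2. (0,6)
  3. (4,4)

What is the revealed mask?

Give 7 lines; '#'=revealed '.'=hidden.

Click 1 (6,3) count=0: revealed 10 new [(5,0) (5,1) (5,2) (5,3) (5,4) (6,0) (6,1) (6,2) (6,3) (6,4)] -> total=10
Click 2 (0,6) count=1: revealed 1 new [(0,6)] -> total=11
Click 3 (4,4) count=2: revealed 1 new [(4,4)] -> total=12

Answer: ......#
.......
.......
.......
....#..
#####..
#####..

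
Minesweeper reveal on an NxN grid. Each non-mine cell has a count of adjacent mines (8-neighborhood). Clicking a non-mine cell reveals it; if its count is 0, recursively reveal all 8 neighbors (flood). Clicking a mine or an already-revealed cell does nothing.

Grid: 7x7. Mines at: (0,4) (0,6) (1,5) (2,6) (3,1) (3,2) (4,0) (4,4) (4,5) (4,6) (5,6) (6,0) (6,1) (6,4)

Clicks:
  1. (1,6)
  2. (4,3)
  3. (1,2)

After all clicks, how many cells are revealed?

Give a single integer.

Answer: 14

Derivation:
Click 1 (1,6) count=3: revealed 1 new [(1,6)] -> total=1
Click 2 (4,3) count=2: revealed 1 new [(4,3)] -> total=2
Click 3 (1,2) count=0: revealed 12 new [(0,0) (0,1) (0,2) (0,3) (1,0) (1,1) (1,2) (1,3) (2,0) (2,1) (2,2) (2,3)] -> total=14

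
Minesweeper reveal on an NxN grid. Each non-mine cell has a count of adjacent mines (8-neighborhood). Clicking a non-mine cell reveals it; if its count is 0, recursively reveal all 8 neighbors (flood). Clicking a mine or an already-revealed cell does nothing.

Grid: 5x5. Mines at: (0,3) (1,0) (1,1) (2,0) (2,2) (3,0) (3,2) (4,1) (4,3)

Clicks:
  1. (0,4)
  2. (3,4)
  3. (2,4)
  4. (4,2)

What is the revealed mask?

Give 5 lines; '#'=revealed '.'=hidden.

Answer: ....#
...##
...##
...##
..#..

Derivation:
Click 1 (0,4) count=1: revealed 1 new [(0,4)] -> total=1
Click 2 (3,4) count=1: revealed 1 new [(3,4)] -> total=2
Click 3 (2,4) count=0: revealed 5 new [(1,3) (1,4) (2,3) (2,4) (3,3)] -> total=7
Click 4 (4,2) count=3: revealed 1 new [(4,2)] -> total=8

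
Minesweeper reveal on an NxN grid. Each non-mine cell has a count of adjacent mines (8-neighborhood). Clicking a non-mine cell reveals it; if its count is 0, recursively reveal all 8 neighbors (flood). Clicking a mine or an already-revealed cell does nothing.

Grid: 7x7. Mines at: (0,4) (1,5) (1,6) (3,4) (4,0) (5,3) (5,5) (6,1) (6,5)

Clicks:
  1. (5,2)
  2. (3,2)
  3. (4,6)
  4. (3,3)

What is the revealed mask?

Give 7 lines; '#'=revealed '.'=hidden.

Click 1 (5,2) count=2: revealed 1 new [(5,2)] -> total=1
Click 2 (3,2) count=0: revealed 19 new [(0,0) (0,1) (0,2) (0,3) (1,0) (1,1) (1,2) (1,3) (2,0) (2,1) (2,2) (2,3) (3,0) (3,1) (3,2) (3,3) (4,1) (4,2) (4,3)] -> total=20
Click 3 (4,6) count=1: revealed 1 new [(4,6)] -> total=21
Click 4 (3,3) count=1: revealed 0 new [(none)] -> total=21

Answer: ####...
####...
####...
####...
.###..#
..#....
.......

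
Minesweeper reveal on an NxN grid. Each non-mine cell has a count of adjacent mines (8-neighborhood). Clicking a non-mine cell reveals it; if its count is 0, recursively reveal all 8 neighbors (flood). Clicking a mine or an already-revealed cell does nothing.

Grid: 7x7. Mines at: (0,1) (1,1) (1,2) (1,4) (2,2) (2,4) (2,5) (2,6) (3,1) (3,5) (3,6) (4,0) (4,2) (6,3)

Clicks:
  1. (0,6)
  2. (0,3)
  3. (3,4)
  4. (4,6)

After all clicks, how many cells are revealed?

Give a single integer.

Click 1 (0,6) count=0: revealed 4 new [(0,5) (0,6) (1,5) (1,6)] -> total=4
Click 2 (0,3) count=2: revealed 1 new [(0,3)] -> total=5
Click 3 (3,4) count=3: revealed 1 new [(3,4)] -> total=6
Click 4 (4,6) count=2: revealed 1 new [(4,6)] -> total=7

Answer: 7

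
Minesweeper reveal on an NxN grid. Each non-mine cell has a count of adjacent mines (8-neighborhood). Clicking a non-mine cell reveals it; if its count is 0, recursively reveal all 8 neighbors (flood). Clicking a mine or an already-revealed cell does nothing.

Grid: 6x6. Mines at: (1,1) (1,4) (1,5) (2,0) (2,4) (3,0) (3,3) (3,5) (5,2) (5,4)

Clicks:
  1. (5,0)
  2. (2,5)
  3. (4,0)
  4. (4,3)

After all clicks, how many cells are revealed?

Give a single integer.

Answer: 6

Derivation:
Click 1 (5,0) count=0: revealed 4 new [(4,0) (4,1) (5,0) (5,1)] -> total=4
Click 2 (2,5) count=4: revealed 1 new [(2,5)] -> total=5
Click 3 (4,0) count=1: revealed 0 new [(none)] -> total=5
Click 4 (4,3) count=3: revealed 1 new [(4,3)] -> total=6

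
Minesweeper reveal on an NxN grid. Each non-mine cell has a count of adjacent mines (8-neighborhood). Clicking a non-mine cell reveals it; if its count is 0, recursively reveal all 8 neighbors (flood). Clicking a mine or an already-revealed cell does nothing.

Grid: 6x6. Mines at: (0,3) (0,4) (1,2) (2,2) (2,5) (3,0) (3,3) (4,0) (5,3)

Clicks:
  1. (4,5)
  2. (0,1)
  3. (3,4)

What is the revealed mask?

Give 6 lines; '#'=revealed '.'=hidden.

Answer: .#....
......
......
....##
....##
....##

Derivation:
Click 1 (4,5) count=0: revealed 6 new [(3,4) (3,5) (4,4) (4,5) (5,4) (5,5)] -> total=6
Click 2 (0,1) count=1: revealed 1 new [(0,1)] -> total=7
Click 3 (3,4) count=2: revealed 0 new [(none)] -> total=7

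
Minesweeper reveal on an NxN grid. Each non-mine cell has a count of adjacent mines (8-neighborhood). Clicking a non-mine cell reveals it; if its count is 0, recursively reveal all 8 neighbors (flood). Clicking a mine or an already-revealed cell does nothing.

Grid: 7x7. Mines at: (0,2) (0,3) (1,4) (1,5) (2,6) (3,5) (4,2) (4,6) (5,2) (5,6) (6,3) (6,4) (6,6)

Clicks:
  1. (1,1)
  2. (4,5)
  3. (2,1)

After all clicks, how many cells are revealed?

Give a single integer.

Click 1 (1,1) count=1: revealed 1 new [(1,1)] -> total=1
Click 2 (4,5) count=3: revealed 1 new [(4,5)] -> total=2
Click 3 (2,1) count=0: revealed 19 new [(0,0) (0,1) (1,0) (1,2) (1,3) (2,0) (2,1) (2,2) (2,3) (3,0) (3,1) (3,2) (3,3) (4,0) (4,1) (5,0) (5,1) (6,0) (6,1)] -> total=21

Answer: 21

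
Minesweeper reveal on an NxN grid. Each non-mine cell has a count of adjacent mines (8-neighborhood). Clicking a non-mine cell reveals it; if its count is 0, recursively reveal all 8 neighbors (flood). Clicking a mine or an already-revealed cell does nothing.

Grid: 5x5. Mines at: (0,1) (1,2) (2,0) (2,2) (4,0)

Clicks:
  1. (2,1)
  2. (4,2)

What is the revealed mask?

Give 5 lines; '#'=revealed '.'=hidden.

Click 1 (2,1) count=3: revealed 1 new [(2,1)] -> total=1
Click 2 (4,2) count=0: revealed 14 new [(0,3) (0,4) (1,3) (1,4) (2,3) (2,4) (3,1) (3,2) (3,3) (3,4) (4,1) (4,2) (4,3) (4,4)] -> total=15

Answer: ...##
...##
.#.##
.####
.####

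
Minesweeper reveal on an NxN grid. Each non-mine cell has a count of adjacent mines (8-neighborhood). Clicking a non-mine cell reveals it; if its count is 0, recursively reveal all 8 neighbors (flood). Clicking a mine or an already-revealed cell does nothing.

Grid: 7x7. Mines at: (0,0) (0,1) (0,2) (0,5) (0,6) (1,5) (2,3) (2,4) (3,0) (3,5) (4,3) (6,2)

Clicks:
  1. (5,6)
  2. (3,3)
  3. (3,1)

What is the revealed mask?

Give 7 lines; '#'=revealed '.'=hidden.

Answer: .......
.......
.......
.#.#...
....###
...####
...####

Derivation:
Click 1 (5,6) count=0: revealed 11 new [(4,4) (4,5) (4,6) (5,3) (5,4) (5,5) (5,6) (6,3) (6,4) (6,5) (6,6)] -> total=11
Click 2 (3,3) count=3: revealed 1 new [(3,3)] -> total=12
Click 3 (3,1) count=1: revealed 1 new [(3,1)] -> total=13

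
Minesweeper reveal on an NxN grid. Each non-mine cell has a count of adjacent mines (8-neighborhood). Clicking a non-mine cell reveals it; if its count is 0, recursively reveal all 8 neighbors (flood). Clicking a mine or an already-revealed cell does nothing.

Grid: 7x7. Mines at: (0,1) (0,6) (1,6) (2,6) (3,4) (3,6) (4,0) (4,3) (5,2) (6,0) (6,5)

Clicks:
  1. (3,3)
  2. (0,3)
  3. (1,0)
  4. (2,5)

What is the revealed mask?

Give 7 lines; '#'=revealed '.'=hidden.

Answer: ..####.
######.
######.
####...
.......
.......
.......

Derivation:
Click 1 (3,3) count=2: revealed 1 new [(3,3)] -> total=1
Click 2 (0,3) count=0: revealed 19 new [(0,2) (0,3) (0,4) (0,5) (1,0) (1,1) (1,2) (1,3) (1,4) (1,5) (2,0) (2,1) (2,2) (2,3) (2,4) (2,5) (3,0) (3,1) (3,2)] -> total=20
Click 3 (1,0) count=1: revealed 0 new [(none)] -> total=20
Click 4 (2,5) count=4: revealed 0 new [(none)] -> total=20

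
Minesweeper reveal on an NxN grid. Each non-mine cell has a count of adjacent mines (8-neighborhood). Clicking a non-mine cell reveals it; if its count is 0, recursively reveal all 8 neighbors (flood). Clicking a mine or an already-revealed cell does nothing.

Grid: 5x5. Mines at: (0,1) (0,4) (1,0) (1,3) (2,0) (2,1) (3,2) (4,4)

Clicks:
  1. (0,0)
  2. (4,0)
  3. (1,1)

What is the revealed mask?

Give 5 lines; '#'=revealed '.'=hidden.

Answer: #....
.#...
.....
##...
##...

Derivation:
Click 1 (0,0) count=2: revealed 1 new [(0,0)] -> total=1
Click 2 (4,0) count=0: revealed 4 new [(3,0) (3,1) (4,0) (4,1)] -> total=5
Click 3 (1,1) count=4: revealed 1 new [(1,1)] -> total=6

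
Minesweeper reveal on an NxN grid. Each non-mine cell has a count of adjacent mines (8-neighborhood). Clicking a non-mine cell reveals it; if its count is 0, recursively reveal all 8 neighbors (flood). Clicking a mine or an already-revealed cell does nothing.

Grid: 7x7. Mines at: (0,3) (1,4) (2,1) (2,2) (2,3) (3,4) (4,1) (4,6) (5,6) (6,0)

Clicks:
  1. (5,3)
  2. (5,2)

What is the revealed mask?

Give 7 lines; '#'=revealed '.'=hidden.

Click 1 (5,3) count=0: revealed 14 new [(4,2) (4,3) (4,4) (4,5) (5,1) (5,2) (5,3) (5,4) (5,5) (6,1) (6,2) (6,3) (6,4) (6,5)] -> total=14
Click 2 (5,2) count=1: revealed 0 new [(none)] -> total=14

Answer: .......
.......
.......
.......
..####.
.#####.
.#####.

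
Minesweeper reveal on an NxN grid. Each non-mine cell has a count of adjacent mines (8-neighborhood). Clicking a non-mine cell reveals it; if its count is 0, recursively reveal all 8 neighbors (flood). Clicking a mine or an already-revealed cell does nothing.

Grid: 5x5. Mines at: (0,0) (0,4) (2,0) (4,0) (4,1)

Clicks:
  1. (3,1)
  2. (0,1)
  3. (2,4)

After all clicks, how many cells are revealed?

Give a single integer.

Answer: 18

Derivation:
Click 1 (3,1) count=3: revealed 1 new [(3,1)] -> total=1
Click 2 (0,1) count=1: revealed 1 new [(0,1)] -> total=2
Click 3 (2,4) count=0: revealed 16 new [(0,2) (0,3) (1,1) (1,2) (1,3) (1,4) (2,1) (2,2) (2,3) (2,4) (3,2) (3,3) (3,4) (4,2) (4,3) (4,4)] -> total=18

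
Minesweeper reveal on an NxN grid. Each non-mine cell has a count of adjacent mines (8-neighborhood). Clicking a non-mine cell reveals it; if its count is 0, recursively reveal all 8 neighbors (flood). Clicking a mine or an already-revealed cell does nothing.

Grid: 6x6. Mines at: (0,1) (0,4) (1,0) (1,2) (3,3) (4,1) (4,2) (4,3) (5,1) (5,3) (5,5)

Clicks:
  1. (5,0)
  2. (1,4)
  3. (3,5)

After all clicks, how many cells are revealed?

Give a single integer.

Click 1 (5,0) count=2: revealed 1 new [(5,0)] -> total=1
Click 2 (1,4) count=1: revealed 1 new [(1,4)] -> total=2
Click 3 (3,5) count=0: revealed 7 new [(1,5) (2,4) (2,5) (3,4) (3,5) (4,4) (4,5)] -> total=9

Answer: 9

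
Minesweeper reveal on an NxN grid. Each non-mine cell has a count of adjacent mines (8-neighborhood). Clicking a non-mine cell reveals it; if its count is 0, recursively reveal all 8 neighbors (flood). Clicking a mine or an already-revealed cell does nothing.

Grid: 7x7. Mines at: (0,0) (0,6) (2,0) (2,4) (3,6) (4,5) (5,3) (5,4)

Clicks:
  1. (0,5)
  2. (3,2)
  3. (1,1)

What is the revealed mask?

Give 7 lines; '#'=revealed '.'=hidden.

Answer: .#####.
.#####.
.###...
####...
####...
###....
###....

Derivation:
Click 1 (0,5) count=1: revealed 1 new [(0,5)] -> total=1
Click 2 (3,2) count=0: revealed 26 new [(0,1) (0,2) (0,3) (0,4) (1,1) (1,2) (1,3) (1,4) (1,5) (2,1) (2,2) (2,3) (3,0) (3,1) (3,2) (3,3) (4,0) (4,1) (4,2) (4,3) (5,0) (5,1) (5,2) (6,0) (6,1) (6,2)] -> total=27
Click 3 (1,1) count=2: revealed 0 new [(none)] -> total=27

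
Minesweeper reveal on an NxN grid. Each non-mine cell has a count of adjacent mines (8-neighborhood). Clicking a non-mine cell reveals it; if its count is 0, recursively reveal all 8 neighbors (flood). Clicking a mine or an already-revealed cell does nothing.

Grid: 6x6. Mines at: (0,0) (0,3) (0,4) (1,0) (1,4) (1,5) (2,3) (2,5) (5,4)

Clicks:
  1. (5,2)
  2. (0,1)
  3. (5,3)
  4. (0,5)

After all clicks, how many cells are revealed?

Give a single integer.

Answer: 17

Derivation:
Click 1 (5,2) count=0: revealed 15 new [(2,0) (2,1) (2,2) (3,0) (3,1) (3,2) (3,3) (4,0) (4,1) (4,2) (4,3) (5,0) (5,1) (5,2) (5,3)] -> total=15
Click 2 (0,1) count=2: revealed 1 new [(0,1)] -> total=16
Click 3 (5,3) count=1: revealed 0 new [(none)] -> total=16
Click 4 (0,5) count=3: revealed 1 new [(0,5)] -> total=17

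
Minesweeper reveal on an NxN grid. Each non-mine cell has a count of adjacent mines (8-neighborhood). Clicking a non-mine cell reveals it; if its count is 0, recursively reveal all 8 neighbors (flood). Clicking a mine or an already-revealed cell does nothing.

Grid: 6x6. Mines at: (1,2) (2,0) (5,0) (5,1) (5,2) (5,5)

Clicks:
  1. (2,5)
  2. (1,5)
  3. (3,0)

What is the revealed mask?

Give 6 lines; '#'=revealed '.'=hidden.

Answer: ...###
...###
.#####
######
.#####
......

Derivation:
Click 1 (2,5) count=0: revealed 21 new [(0,3) (0,4) (0,5) (1,3) (1,4) (1,5) (2,1) (2,2) (2,3) (2,4) (2,5) (3,1) (3,2) (3,3) (3,4) (3,5) (4,1) (4,2) (4,3) (4,4) (4,5)] -> total=21
Click 2 (1,5) count=0: revealed 0 new [(none)] -> total=21
Click 3 (3,0) count=1: revealed 1 new [(3,0)] -> total=22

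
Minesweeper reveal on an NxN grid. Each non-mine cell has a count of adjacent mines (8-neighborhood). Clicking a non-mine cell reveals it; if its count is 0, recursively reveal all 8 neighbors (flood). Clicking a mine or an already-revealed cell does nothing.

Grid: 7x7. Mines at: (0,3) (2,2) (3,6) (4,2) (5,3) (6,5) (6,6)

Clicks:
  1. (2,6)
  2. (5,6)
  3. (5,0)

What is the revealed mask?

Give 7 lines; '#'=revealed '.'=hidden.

Click 1 (2,6) count=1: revealed 1 new [(2,6)] -> total=1
Click 2 (5,6) count=2: revealed 1 new [(5,6)] -> total=2
Click 3 (5,0) count=0: revealed 18 new [(0,0) (0,1) (0,2) (1,0) (1,1) (1,2) (2,0) (2,1) (3,0) (3,1) (4,0) (4,1) (5,0) (5,1) (5,2) (6,0) (6,1) (6,2)] -> total=20

Answer: ###....
###....
##....#
##.....
##.....
###...#
###....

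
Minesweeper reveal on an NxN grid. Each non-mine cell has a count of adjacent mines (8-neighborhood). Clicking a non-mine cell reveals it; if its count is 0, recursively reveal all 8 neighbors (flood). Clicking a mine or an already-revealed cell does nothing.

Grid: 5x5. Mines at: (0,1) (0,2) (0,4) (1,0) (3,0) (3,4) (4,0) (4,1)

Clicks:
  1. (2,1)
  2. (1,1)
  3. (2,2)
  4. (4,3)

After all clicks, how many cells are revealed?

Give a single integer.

Answer: 10

Derivation:
Click 1 (2,1) count=2: revealed 1 new [(2,1)] -> total=1
Click 2 (1,1) count=3: revealed 1 new [(1,1)] -> total=2
Click 3 (2,2) count=0: revealed 7 new [(1,2) (1,3) (2,2) (2,3) (3,1) (3,2) (3,3)] -> total=9
Click 4 (4,3) count=1: revealed 1 new [(4,3)] -> total=10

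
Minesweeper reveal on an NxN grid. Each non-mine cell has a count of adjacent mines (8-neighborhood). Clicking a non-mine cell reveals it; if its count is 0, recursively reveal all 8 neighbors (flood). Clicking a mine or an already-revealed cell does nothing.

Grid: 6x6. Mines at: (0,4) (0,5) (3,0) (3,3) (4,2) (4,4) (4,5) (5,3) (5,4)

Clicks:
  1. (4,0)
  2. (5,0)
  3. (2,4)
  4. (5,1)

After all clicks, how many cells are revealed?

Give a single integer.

Click 1 (4,0) count=1: revealed 1 new [(4,0)] -> total=1
Click 2 (5,0) count=0: revealed 3 new [(4,1) (5,0) (5,1)] -> total=4
Click 3 (2,4) count=1: revealed 1 new [(2,4)] -> total=5
Click 4 (5,1) count=1: revealed 0 new [(none)] -> total=5

Answer: 5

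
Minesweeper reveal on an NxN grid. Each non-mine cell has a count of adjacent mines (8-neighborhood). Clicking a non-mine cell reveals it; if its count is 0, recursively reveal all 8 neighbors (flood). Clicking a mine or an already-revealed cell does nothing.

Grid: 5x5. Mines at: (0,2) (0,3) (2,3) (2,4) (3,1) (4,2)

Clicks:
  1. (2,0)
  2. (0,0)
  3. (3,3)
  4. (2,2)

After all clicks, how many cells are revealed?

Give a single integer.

Click 1 (2,0) count=1: revealed 1 new [(2,0)] -> total=1
Click 2 (0,0) count=0: revealed 5 new [(0,0) (0,1) (1,0) (1,1) (2,1)] -> total=6
Click 3 (3,3) count=3: revealed 1 new [(3,3)] -> total=7
Click 4 (2,2) count=2: revealed 1 new [(2,2)] -> total=8

Answer: 8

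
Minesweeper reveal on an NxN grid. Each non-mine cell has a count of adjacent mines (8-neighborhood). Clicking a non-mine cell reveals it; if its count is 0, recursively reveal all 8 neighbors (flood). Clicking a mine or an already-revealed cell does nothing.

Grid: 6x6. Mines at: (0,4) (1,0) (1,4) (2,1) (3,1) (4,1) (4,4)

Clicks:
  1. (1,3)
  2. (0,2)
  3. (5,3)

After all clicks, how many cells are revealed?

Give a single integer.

Answer: 7

Derivation:
Click 1 (1,3) count=2: revealed 1 new [(1,3)] -> total=1
Click 2 (0,2) count=0: revealed 5 new [(0,1) (0,2) (0,3) (1,1) (1,2)] -> total=6
Click 3 (5,3) count=1: revealed 1 new [(5,3)] -> total=7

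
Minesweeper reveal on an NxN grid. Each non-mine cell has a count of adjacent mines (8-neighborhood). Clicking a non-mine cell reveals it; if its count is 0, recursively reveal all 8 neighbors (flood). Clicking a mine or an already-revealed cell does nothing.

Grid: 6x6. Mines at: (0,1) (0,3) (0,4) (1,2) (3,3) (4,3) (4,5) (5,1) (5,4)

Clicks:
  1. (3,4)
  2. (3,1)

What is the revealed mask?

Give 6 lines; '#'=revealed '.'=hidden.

Answer: ......
##....
###...
###.#.
###...
......

Derivation:
Click 1 (3,4) count=3: revealed 1 new [(3,4)] -> total=1
Click 2 (3,1) count=0: revealed 11 new [(1,0) (1,1) (2,0) (2,1) (2,2) (3,0) (3,1) (3,2) (4,0) (4,1) (4,2)] -> total=12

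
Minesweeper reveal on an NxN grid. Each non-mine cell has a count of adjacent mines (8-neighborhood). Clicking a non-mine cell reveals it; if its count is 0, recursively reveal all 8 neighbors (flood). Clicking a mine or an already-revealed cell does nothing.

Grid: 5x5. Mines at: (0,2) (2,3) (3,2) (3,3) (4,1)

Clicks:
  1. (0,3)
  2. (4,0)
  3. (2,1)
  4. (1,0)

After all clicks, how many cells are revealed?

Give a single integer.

Answer: 10

Derivation:
Click 1 (0,3) count=1: revealed 1 new [(0,3)] -> total=1
Click 2 (4,0) count=1: revealed 1 new [(4,0)] -> total=2
Click 3 (2,1) count=1: revealed 1 new [(2,1)] -> total=3
Click 4 (1,0) count=0: revealed 7 new [(0,0) (0,1) (1,0) (1,1) (2,0) (3,0) (3,1)] -> total=10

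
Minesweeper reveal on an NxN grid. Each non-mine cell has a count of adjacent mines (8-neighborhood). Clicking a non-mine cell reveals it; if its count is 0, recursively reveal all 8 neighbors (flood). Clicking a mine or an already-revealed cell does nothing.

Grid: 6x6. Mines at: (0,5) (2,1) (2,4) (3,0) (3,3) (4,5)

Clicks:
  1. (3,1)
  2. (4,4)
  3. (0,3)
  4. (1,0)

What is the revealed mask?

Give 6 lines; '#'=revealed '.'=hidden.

Click 1 (3,1) count=2: revealed 1 new [(3,1)] -> total=1
Click 2 (4,4) count=2: revealed 1 new [(4,4)] -> total=2
Click 3 (0,3) count=0: revealed 10 new [(0,0) (0,1) (0,2) (0,3) (0,4) (1,0) (1,1) (1,2) (1,3) (1,4)] -> total=12
Click 4 (1,0) count=1: revealed 0 new [(none)] -> total=12

Answer: #####.
#####.
......
.#....
....#.
......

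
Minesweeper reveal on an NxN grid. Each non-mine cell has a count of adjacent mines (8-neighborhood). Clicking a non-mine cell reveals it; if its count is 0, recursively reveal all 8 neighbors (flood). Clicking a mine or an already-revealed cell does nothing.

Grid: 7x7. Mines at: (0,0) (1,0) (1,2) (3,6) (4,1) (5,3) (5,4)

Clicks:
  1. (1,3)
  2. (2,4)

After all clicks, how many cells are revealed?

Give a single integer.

Click 1 (1,3) count=1: revealed 1 new [(1,3)] -> total=1
Click 2 (2,4) count=0: revealed 20 new [(0,3) (0,4) (0,5) (0,6) (1,4) (1,5) (1,6) (2,2) (2,3) (2,4) (2,5) (2,6) (3,2) (3,3) (3,4) (3,5) (4,2) (4,3) (4,4) (4,5)] -> total=21

Answer: 21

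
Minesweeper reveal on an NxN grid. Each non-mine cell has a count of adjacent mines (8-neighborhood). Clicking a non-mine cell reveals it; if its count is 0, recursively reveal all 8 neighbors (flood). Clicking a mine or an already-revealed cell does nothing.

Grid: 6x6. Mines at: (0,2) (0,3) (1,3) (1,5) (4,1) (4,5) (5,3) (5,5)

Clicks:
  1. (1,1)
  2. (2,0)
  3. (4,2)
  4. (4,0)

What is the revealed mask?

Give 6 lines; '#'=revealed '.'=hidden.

Click 1 (1,1) count=1: revealed 1 new [(1,1)] -> total=1
Click 2 (2,0) count=0: revealed 10 new [(0,0) (0,1) (1,0) (1,2) (2,0) (2,1) (2,2) (3,0) (3,1) (3,2)] -> total=11
Click 3 (4,2) count=2: revealed 1 new [(4,2)] -> total=12
Click 4 (4,0) count=1: revealed 1 new [(4,0)] -> total=13

Answer: ##....
###...
###...
###...
#.#...
......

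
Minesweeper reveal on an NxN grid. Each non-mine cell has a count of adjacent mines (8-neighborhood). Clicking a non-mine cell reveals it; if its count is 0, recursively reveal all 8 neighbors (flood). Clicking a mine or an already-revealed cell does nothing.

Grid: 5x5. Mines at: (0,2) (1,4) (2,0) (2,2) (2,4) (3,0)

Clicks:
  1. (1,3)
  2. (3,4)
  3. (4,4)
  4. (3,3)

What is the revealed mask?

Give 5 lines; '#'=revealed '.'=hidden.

Click 1 (1,3) count=4: revealed 1 new [(1,3)] -> total=1
Click 2 (3,4) count=1: revealed 1 new [(3,4)] -> total=2
Click 3 (4,4) count=0: revealed 7 new [(3,1) (3,2) (3,3) (4,1) (4,2) (4,3) (4,4)] -> total=9
Click 4 (3,3) count=2: revealed 0 new [(none)] -> total=9

Answer: .....
...#.
.....
.####
.####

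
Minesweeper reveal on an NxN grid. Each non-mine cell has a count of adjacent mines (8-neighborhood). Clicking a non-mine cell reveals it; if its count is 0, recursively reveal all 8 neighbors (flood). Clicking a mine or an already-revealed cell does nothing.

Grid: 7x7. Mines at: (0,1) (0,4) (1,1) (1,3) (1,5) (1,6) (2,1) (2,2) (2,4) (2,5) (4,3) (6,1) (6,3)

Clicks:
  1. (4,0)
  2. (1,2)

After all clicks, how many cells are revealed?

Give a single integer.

Click 1 (4,0) count=0: revealed 9 new [(3,0) (3,1) (3,2) (4,0) (4,1) (4,2) (5,0) (5,1) (5,2)] -> total=9
Click 2 (1,2) count=5: revealed 1 new [(1,2)] -> total=10

Answer: 10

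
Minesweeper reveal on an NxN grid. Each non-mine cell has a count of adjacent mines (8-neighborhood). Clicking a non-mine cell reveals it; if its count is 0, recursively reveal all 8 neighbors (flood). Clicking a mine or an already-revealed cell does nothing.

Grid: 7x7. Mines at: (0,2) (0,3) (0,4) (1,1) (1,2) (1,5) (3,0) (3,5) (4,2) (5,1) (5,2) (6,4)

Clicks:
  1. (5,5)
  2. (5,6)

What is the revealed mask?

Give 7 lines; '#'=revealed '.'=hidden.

Click 1 (5,5) count=1: revealed 1 new [(5,5)] -> total=1
Click 2 (5,6) count=0: revealed 5 new [(4,5) (4,6) (5,6) (6,5) (6,6)] -> total=6

Answer: .......
.......
.......
.......
.....##
.....##
.....##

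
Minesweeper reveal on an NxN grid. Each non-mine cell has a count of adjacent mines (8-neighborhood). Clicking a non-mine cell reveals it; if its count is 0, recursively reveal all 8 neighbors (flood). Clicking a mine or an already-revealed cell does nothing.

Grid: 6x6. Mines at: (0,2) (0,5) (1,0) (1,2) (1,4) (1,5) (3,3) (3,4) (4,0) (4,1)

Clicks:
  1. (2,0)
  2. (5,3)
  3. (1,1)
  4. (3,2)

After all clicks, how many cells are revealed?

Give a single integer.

Click 1 (2,0) count=1: revealed 1 new [(2,0)] -> total=1
Click 2 (5,3) count=0: revealed 8 new [(4,2) (4,3) (4,4) (4,5) (5,2) (5,3) (5,4) (5,5)] -> total=9
Click 3 (1,1) count=3: revealed 1 new [(1,1)] -> total=10
Click 4 (3,2) count=2: revealed 1 new [(3,2)] -> total=11

Answer: 11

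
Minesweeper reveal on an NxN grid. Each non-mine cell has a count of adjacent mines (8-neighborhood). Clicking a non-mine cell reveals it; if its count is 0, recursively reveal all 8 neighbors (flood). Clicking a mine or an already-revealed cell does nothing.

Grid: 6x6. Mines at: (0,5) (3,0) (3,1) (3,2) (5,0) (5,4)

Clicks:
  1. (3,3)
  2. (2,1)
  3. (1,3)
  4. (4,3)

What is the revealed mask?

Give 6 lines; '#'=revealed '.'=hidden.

Click 1 (3,3) count=1: revealed 1 new [(3,3)] -> total=1
Click 2 (2,1) count=3: revealed 1 new [(2,1)] -> total=2
Click 3 (1,3) count=0: revealed 21 new [(0,0) (0,1) (0,2) (0,3) (0,4) (1,0) (1,1) (1,2) (1,3) (1,4) (1,5) (2,0) (2,2) (2,3) (2,4) (2,5) (3,4) (3,5) (4,3) (4,4) (4,5)] -> total=23
Click 4 (4,3) count=2: revealed 0 new [(none)] -> total=23

Answer: #####.
######
######
...###
...###
......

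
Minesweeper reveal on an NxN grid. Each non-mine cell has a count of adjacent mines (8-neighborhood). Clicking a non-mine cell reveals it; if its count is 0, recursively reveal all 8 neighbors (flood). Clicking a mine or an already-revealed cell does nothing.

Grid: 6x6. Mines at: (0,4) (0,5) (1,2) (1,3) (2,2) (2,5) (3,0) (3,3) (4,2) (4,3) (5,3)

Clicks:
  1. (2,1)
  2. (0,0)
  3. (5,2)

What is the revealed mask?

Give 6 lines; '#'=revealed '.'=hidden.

Answer: ##....
##....
##....
......
......
..#...

Derivation:
Click 1 (2,1) count=3: revealed 1 new [(2,1)] -> total=1
Click 2 (0,0) count=0: revealed 5 new [(0,0) (0,1) (1,0) (1,1) (2,0)] -> total=6
Click 3 (5,2) count=3: revealed 1 new [(5,2)] -> total=7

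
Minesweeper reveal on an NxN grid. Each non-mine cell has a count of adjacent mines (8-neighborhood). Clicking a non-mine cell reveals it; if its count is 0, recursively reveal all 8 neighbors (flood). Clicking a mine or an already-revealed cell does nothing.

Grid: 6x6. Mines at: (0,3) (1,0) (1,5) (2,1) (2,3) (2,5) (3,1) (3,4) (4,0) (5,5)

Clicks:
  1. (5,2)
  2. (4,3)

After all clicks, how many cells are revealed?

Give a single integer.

Click 1 (5,2) count=0: revealed 8 new [(4,1) (4,2) (4,3) (4,4) (5,1) (5,2) (5,3) (5,4)] -> total=8
Click 2 (4,3) count=1: revealed 0 new [(none)] -> total=8

Answer: 8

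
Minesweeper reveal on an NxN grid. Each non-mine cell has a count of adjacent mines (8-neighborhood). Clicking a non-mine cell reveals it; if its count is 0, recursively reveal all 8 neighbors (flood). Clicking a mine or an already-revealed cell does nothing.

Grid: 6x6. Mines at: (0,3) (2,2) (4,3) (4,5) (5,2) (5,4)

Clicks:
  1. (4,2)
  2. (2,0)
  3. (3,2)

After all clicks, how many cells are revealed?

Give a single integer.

Click 1 (4,2) count=2: revealed 1 new [(4,2)] -> total=1
Click 2 (2,0) count=0: revealed 14 new [(0,0) (0,1) (0,2) (1,0) (1,1) (1,2) (2,0) (2,1) (3,0) (3,1) (4,0) (4,1) (5,0) (5,1)] -> total=15
Click 3 (3,2) count=2: revealed 1 new [(3,2)] -> total=16

Answer: 16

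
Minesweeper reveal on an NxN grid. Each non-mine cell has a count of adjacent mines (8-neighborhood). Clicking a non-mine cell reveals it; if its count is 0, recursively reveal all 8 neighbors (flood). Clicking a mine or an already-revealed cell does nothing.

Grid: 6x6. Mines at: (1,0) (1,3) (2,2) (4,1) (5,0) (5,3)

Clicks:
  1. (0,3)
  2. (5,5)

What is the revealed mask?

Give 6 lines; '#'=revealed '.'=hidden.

Answer: ...###
....##
...###
...###
...###
....##

Derivation:
Click 1 (0,3) count=1: revealed 1 new [(0,3)] -> total=1
Click 2 (5,5) count=0: revealed 15 new [(0,4) (0,5) (1,4) (1,5) (2,3) (2,4) (2,5) (3,3) (3,4) (3,5) (4,3) (4,4) (4,5) (5,4) (5,5)] -> total=16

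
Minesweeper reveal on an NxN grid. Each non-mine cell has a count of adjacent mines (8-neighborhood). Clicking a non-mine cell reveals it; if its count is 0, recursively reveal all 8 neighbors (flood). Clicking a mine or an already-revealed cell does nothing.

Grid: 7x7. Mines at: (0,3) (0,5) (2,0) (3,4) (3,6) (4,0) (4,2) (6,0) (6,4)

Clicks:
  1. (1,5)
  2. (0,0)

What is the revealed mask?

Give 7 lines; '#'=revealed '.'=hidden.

Answer: ###....
###..#.
.......
.......
.......
.......
.......

Derivation:
Click 1 (1,5) count=1: revealed 1 new [(1,5)] -> total=1
Click 2 (0,0) count=0: revealed 6 new [(0,0) (0,1) (0,2) (1,0) (1,1) (1,2)] -> total=7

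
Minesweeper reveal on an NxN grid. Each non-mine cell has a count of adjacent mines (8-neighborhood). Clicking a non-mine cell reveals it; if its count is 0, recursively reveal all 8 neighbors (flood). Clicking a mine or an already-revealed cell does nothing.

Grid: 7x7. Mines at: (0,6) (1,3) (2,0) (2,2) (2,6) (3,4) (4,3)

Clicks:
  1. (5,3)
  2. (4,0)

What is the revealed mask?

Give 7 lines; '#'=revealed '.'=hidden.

Click 1 (5,3) count=1: revealed 1 new [(5,3)] -> total=1
Click 2 (4,0) count=0: revealed 24 new [(3,0) (3,1) (3,2) (3,5) (3,6) (4,0) (4,1) (4,2) (4,4) (4,5) (4,6) (5,0) (5,1) (5,2) (5,4) (5,5) (5,6) (6,0) (6,1) (6,2) (6,3) (6,4) (6,5) (6,6)] -> total=25

Answer: .......
.......
.......
###..##
###.###
#######
#######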